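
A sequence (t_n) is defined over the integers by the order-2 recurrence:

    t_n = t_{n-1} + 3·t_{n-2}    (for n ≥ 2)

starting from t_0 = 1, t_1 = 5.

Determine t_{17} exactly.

t_2 = 1·5 + 3·1 = 8
t_3 = 1·8 + 3·5 = 23
t_4 = 1·23 + 3·8 = 47
t_5 = 1·47 + 3·23 = 116
t_6 = 1·116 + 3·47 = 257
t_7 = 1·257 + 3·116 = 605
t_8 = 1·605 + 3·257 = 1376
t_9 = 1·1376 + 3·605 = 3191
t_10 = 1·3191 + 3·1376 = 7319
t_11 = 1·7319 + 3·3191 = 16892
t_12 = 1·16892 + 3·7319 = 38849
t_13 = 1·38849 + 3·16892 = 89525
t_14 = 1·89525 + 3·38849 = 206072
t_15 = 1·206072 + 3·89525 = 474647
t_16 = 1·474647 + 3·206072 = 1092863
t_17 = 1·1092863 + 3·474647 = 2516804

2516804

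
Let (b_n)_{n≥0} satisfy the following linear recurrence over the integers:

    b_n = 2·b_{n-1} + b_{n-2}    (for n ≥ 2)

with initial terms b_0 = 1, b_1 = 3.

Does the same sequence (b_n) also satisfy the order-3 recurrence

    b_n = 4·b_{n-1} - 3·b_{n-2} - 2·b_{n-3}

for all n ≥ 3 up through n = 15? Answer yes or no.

yes

Terms b_0..b_15: 1, 3, 7, 17, 41, 99, 239, 577, 1393, 3363, 8119, 19601, 47321, 114243, 275807, 665857
n=3: candidate gives 17, actual b_3 = 17 ✓
n=4: candidate gives 41, actual b_4 = 41 ✓
n=5: candidate gives 99, actual b_5 = 99 ✓
n=6: candidate gives 239, actual b_6 = 239 ✓
n=7: candidate gives 577, actual b_7 = 577 ✓
n=8: candidate gives 1393, actual b_8 = 1393 ✓
n=9: candidate gives 3363, actual b_9 = 3363 ✓
n=10: candidate gives 8119, actual b_10 = 8119 ✓
n=11: candidate gives 19601, actual b_11 = 19601 ✓
n=12: candidate gives 47321, actual b_12 = 47321 ✓
n=13: candidate gives 114243, actual b_13 = 114243 ✓
n=14: candidate gives 275807, actual b_14 = 275807 ✓
n=15: candidate gives 665857, actual b_15 = 665857 ✓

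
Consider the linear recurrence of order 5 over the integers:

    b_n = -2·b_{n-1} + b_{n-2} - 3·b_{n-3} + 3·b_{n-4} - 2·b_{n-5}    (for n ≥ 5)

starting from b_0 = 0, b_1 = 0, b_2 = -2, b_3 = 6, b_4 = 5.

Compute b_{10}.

b_5 = -2·5 + 1·6 + -3·-2 + 3·0 + -2·0 = 2
b_6 = -2·2 + 1·5 + -3·6 + 3·-2 + -2·0 = -23
b_7 = -2·-23 + 1·2 + -3·5 + 3·6 + -2·-2 = 55
b_8 = -2·55 + 1·-23 + -3·2 + 3·5 + -2·6 = -136
b_9 = -2·-136 + 1·55 + -3·-23 + 3·2 + -2·5 = 392
b_10 = -2·392 + 1·-136 + -3·55 + 3·-23 + -2·2 = -1158

-1158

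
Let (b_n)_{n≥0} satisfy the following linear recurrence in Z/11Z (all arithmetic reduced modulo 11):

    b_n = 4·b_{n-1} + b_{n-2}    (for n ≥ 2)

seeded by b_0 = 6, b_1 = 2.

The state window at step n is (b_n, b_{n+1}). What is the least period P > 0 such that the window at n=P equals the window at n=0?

10

n=0: window = (6, 2)
n=1: window = (2, 3)
n=2: window = (3, 3)
n=3: window = (3, 4)
n=4: window = (4, 8)
n=5: window = (8, 3)
n=6: window = (3, 9)
n=7: window = (9, 6)
n=8: window = (6, 0)
n=9: window = (0, 6)
n=10: window = (6, 2)
window at n=10 equals window at n=0 → period = 10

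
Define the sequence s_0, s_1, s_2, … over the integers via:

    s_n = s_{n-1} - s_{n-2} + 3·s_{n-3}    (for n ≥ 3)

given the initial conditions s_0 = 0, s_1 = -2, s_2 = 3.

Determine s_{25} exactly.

25702

s_3 = 1·3 + -1·-2 + 3·0 = 5
s_4 = 1·5 + -1·3 + 3·-2 = -4
s_5 = 1·-4 + -1·5 + 3·3 = 0
s_6 = 1·0 + -1·-4 + 3·5 = 19
s_7 = 1·19 + -1·0 + 3·-4 = 7
s_8 = 1·7 + -1·19 + 3·0 = -12
s_9 = 1·-12 + -1·7 + 3·19 = 38
s_10 = 1·38 + -1·-12 + 3·7 = 71
s_11 = 1·71 + -1·38 + 3·-12 = -3
s_12 = 1·-3 + -1·71 + 3·38 = 40
s_13 = 1·40 + -1·-3 + 3·71 = 256
s_14 = 1·256 + -1·40 + 3·-3 = 207
s_15 = 1·207 + -1·256 + 3·40 = 71
s_16 = 1·71 + -1·207 + 3·256 = 632
s_17 = 1·632 + -1·71 + 3·207 = 1182
s_18 = 1·1182 + -1·632 + 3·71 = 763
s_19 = 1·763 + -1·1182 + 3·632 = 1477
s_20 = 1·1477 + -1·763 + 3·1182 = 4260
s_21 = 1·4260 + -1·1477 + 3·763 = 5072
s_22 = 1·5072 + -1·4260 + 3·1477 = 5243
s_23 = 1·5243 + -1·5072 + 3·4260 = 12951
s_24 = 1·12951 + -1·5243 + 3·5072 = 22924
s_25 = 1·22924 + -1·12951 + 3·5243 = 25702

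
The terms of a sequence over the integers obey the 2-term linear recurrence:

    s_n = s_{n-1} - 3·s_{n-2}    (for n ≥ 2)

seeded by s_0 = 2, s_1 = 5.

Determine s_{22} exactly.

-282001

s_2 = 1·5 + -3·2 = -1
s_3 = 1·-1 + -3·5 = -16
s_4 = 1·-16 + -3·-1 = -13
s_5 = 1·-13 + -3·-16 = 35
s_6 = 1·35 + -3·-13 = 74
s_7 = 1·74 + -3·35 = -31
s_8 = 1·-31 + -3·74 = -253
s_9 = 1·-253 + -3·-31 = -160
s_10 = 1·-160 + -3·-253 = 599
s_11 = 1·599 + -3·-160 = 1079
s_12 = 1·1079 + -3·599 = -718
s_13 = 1·-718 + -3·1079 = -3955
s_14 = 1·-3955 + -3·-718 = -1801
s_15 = 1·-1801 + -3·-3955 = 10064
s_16 = 1·10064 + -3·-1801 = 15467
s_17 = 1·15467 + -3·10064 = -14725
s_18 = 1·-14725 + -3·15467 = -61126
s_19 = 1·-61126 + -3·-14725 = -16951
s_20 = 1·-16951 + -3·-61126 = 166427
s_21 = 1·166427 + -3·-16951 = 217280
s_22 = 1·217280 + -3·166427 = -282001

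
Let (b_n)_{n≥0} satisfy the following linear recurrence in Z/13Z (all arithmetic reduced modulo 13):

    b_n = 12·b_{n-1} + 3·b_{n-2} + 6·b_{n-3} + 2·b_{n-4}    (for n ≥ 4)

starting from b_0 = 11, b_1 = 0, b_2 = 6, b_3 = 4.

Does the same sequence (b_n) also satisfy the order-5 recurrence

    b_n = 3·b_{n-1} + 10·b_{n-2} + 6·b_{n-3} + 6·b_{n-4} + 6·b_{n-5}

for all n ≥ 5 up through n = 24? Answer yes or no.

no

Terms b_0..b_24: 11, 0, 6, 4, 10, 12, 2, 11, 9, 8, 11, 11, 10, 1, 0, 7, 6, 4, 4, 6, 3, 8, 6, 9, 11
n=5: candidate gives 3, actual b_5 = 12 ✗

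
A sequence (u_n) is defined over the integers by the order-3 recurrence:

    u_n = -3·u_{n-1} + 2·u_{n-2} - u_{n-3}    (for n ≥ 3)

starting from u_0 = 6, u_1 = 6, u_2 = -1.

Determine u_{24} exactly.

u_3 = -3·-1 + 2·6 + -1·6 = 9
u_4 = -3·9 + 2·-1 + -1·6 = -35
u_5 = -3·-35 + 2·9 + -1·-1 = 124
u_6 = -3·124 + 2·-35 + -1·9 = -451
u_7 = -3·-451 + 2·124 + -1·-35 = 1636
u_8 = -3·1636 + 2·-451 + -1·124 = -5934
u_9 = -3·-5934 + 2·1636 + -1·-451 = 21525
u_10 = -3·21525 + 2·-5934 + -1·1636 = -78079
u_11 = -3·-78079 + 2·21525 + -1·-5934 = 283221
u_12 = -3·283221 + 2·-78079 + -1·21525 = -1027346
u_13 = -3·-1027346 + 2·283221 + -1·-78079 = 3726559
u_14 = -3·3726559 + 2·-1027346 + -1·283221 = -13517590
u_15 = -3·-13517590 + 2·3726559 + -1·-1027346 = 49033234
u_16 = -3·49033234 + 2·-13517590 + -1·3726559 = -177861441
u_17 = -3·-177861441 + 2·49033234 + -1·-13517590 = 645168381
u_18 = -3·645168381 + 2·-177861441 + -1·49033234 = -2340261259
u_19 = -3·-2340261259 + 2·645168381 + -1·-177861441 = 8488981980
u_20 = -3·8488981980 + 2·-2340261259 + -1·645168381 = -30792636839
u_21 = -3·-30792636839 + 2·8488981980 + -1·-2340261259 = 111696135736
u_22 = -3·111696135736 + 2·-30792636839 + -1·8488981980 = -405162662866
u_23 = -3·-405162662866 + 2·111696135736 + -1·-30792636839 = 1469672896909
u_24 = -3·1469672896909 + 2·-405162662866 + -1·111696135736 = -5331040152195

-5331040152195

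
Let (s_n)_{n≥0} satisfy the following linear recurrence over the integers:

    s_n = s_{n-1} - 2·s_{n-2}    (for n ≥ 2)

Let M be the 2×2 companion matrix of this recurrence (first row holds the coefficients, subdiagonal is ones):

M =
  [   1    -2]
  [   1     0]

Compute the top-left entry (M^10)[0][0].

23

(M^10)[0][0] is the top entry after applying M 10 times to the unit state (1, 0). Equivalently it is h_{11} for the auxiliary sequence (h_n) obeying the same recurrence with h_1 = 1 and h_i = 0 for 0 ≤ i < 1:
h_2 = 1·1 + -2·0 = 1
h_3 = 1·1 + -2·1 = -1
h_4 = 1·-1 + -2·1 = -3
h_5 = 1·-3 + -2·-1 = -1
h_6 = 1·-1 + -2·-3 = 5
h_7 = 1·5 + -2·-1 = 7
h_8 = 1·7 + -2·5 = -3
h_9 = 1·-3 + -2·7 = -17
h_10 = 1·-17 + -2·-3 = -11
h_11 = 1·-11 + -2·-17 = 23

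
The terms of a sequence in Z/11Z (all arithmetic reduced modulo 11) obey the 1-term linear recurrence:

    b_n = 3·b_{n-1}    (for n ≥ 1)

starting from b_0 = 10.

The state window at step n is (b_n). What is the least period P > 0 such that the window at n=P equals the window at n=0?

n=0: window = (10)
n=1: window = (8)
n=2: window = (2)
n=3: window = (6)
n=4: window = (7)
n=5: window = (10)
window at n=5 equals window at n=0 → period = 5

5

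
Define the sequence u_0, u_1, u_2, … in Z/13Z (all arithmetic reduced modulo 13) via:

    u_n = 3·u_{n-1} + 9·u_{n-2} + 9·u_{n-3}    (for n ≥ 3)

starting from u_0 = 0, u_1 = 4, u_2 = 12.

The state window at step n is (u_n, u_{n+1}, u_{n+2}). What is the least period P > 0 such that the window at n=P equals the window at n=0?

549

n=0: window = (0, 4, 12)
n=1: window = (4, 12, 7)
n=2: window = (12, 7, 9)
n=3: window = (7, 9, 3)
n=4: window = (9, 3, 10)
n=5: window = (3, 10, 8)
n=6: window = (10, 8, 11)
n=7: window = (8, 11, 0)
n=8: window = (11, 0, 2)
n=9: window = (0, 2, 1)
n=10: window = (2, 1, 8)
n=11: window = (1, 8, 12)
n=12: window = (8, 12, 0)
n=13: window = (12, 0, 11)
n=14: window = (0, 11, 11)
n=15: window = (11, 11, 2)
n=16: window = (11, 2, 9)
n=17: window = (2, 9, 1)
n=18: window = (9, 1, 11)
n=19: window = (1, 11, 6)
n=20: window = (11, 6, 9)
n=21: window = (6, 9, 11)
n=22: window = (9, 11, 12)
n=23: window = (11, 12, 8)
n=24: window = (12, 8, 10)
n=25: window = (8, 10, 2)
n=26: window = (10, 2, 12)
n=27: window = (2, 12, 1)
n=28: window = (12, 1, 12)
n=29: window = (1, 12, 10)
n=30: window = (12, 10, 4)
n=31: window = (10, 4, 2)
n=32: window = (4, 2, 2)
n=33: window = (2, 2, 8)
n=34: window = (2, 8, 8)
n=35: window = (8, 8, 10)
n=36: window = (8, 10, 5)
n=37: window = (10, 5, 8)
n=38: window = (5, 8, 3)
n=39: window = (8, 3, 9)
n=40: window = (3, 9, 9)
…
n=547: window = (12, 0, 0)
n=548: window = (0, 0, 4)
n=549: window = (0, 4, 12)
window at n=549 equals window at n=0 → period = 549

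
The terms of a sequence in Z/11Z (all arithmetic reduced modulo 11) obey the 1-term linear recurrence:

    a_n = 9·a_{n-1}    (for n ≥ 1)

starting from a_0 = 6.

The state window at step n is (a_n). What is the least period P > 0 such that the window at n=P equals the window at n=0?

5

n=0: window = (6)
n=1: window = (10)
n=2: window = (2)
n=3: window = (7)
n=4: window = (8)
n=5: window = (6)
window at n=5 equals window at n=0 → period = 5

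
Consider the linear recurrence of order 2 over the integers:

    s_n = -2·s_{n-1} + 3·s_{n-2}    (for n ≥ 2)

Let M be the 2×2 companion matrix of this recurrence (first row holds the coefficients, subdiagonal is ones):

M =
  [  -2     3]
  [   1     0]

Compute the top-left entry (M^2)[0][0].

(M^2)[0][0] is the top entry after applying M 2 times to the unit state (1, 0). Equivalently it is h_{3} for the auxiliary sequence (h_n) obeying the same recurrence with h_1 = 1 and h_i = 0 for 0 ≤ i < 1:
h_2 = -2·1 + 3·0 = -2
h_3 = -2·-2 + 3·1 = 7

7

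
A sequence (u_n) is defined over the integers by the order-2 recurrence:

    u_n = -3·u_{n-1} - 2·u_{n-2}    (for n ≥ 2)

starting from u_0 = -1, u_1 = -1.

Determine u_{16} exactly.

131069

u_2 = -3·-1 + -2·-1 = 5
u_3 = -3·5 + -2·-1 = -13
u_4 = -3·-13 + -2·5 = 29
u_5 = -3·29 + -2·-13 = -61
u_6 = -3·-61 + -2·29 = 125
u_7 = -3·125 + -2·-61 = -253
u_8 = -3·-253 + -2·125 = 509
u_9 = -3·509 + -2·-253 = -1021
u_10 = -3·-1021 + -2·509 = 2045
u_11 = -3·2045 + -2·-1021 = -4093
u_12 = -3·-4093 + -2·2045 = 8189
u_13 = -3·8189 + -2·-4093 = -16381
u_14 = -3·-16381 + -2·8189 = 32765
u_15 = -3·32765 + -2·-16381 = -65533
u_16 = -3·-65533 + -2·32765 = 131069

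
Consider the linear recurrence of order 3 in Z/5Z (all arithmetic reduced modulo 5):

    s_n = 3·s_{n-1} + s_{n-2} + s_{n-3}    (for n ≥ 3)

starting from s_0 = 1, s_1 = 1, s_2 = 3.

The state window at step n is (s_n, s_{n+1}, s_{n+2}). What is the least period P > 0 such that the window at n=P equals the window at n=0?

31

n=0: window = (1, 1, 3)
n=1: window = (1, 3, 1)
n=2: window = (3, 1, 2)
n=3: window = (1, 2, 0)
n=4: window = (2, 0, 3)
n=5: window = (0, 3, 1)
n=6: window = (3, 1, 1)
n=7: window = (1, 1, 2)
n=8: window = (1, 2, 3)
n=9: window = (2, 3, 2)
n=10: window = (3, 2, 1)
n=11: window = (2, 1, 3)
n=12: window = (1, 3, 2)
n=13: window = (3, 2, 0)
n=14: window = (2, 0, 0)
n=15: window = (0, 0, 2)
n=16: window = (0, 2, 1)
n=17: window = (2, 1, 0)
n=18: window = (1, 0, 3)
n=19: window = (0, 3, 0)
n=20: window = (3, 0, 3)
n=21: window = (0, 3, 2)
n=22: window = (3, 2, 4)
n=23: window = (2, 4, 2)
n=24: window = (4, 2, 2)
n=25: window = (2, 2, 2)
n=26: window = (2, 2, 0)
n=27: window = (2, 0, 4)
n=28: window = (0, 4, 4)
n=29: window = (4, 4, 1)
n=30: window = (4, 1, 1)
n=31: window = (1, 1, 3)
window at n=31 equals window at n=0 → period = 31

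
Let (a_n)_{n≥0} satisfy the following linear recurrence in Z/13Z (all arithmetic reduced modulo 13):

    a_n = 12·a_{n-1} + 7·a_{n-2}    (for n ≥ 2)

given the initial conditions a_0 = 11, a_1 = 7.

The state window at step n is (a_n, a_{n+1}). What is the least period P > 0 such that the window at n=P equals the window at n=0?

12

n=0: window = (11, 7)
n=1: window = (7, 5)
n=2: window = (5, 5)
n=3: window = (5, 4)
n=4: window = (4, 5)
n=5: window = (5, 10)
n=6: window = (10, 12)
n=7: window = (12, 6)
n=8: window = (6, 0)
n=9: window = (0, 3)
n=10: window = (3, 10)
n=11: window = (10, 11)
n=12: window = (11, 7)
window at n=12 equals window at n=0 → period = 12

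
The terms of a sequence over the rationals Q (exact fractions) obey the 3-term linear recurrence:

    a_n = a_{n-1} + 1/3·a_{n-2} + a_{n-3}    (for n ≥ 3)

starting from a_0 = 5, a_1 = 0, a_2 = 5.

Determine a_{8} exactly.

2255/27

a_3 = 1·5 + 1/3·0 + 1·5 = 10
a_4 = 1·10 + 1/3·5 + 1·0 = 35/3
a_5 = 1·35/3 + 1/3·10 + 1·5 = 20
a_6 = 1·20 + 1/3·35/3 + 1·10 = 305/9
a_7 = 1·305/9 + 1/3·20 + 1·35/3 = 470/9
a_8 = 1·470/9 + 1/3·305/9 + 1·20 = 2255/27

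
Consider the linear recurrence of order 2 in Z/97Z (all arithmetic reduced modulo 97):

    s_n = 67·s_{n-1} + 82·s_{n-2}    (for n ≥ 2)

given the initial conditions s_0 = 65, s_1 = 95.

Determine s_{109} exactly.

s_2 = 67·95 + 82·65 = 55
s_3 = 67·55 + 82·95 = 29
s_4 = 67·29 + 82·55 = 51
s_5 = 67·51 + 82·29 = 72
s_6 = 67·72 + 82·51 = 82
s_7 = 67·82 + 82·72 = 49
s_8 = 67·49 + 82·82 = 16
s_9 = 67·16 + 82·49 = 46
s_10 = 67·46 + 82·16 = 29
s_11 = 67·29 + 82·46 = 89
s_12 = 67·89 + 82·29 = 96
s_13 = 67·96 + 82·89 = 53
s_14 = 67·53 + 82·96 = 74
s_15 = 67·74 + 82·53 = 89
s_16 = 67·89 + 82·74 = 3
s_17 = 67·3 + 82·89 = 30
s_18 = 67·30 + 82·3 = 25
s_19 = 67·25 + 82·30 = 61
s_20 = 67·61 + 82·25 = 26
s_21 = 67·26 + 82·61 = 51
s_22 = 67·51 + 82·26 = 20
s_23 = 67·20 + 82·51 = 90
s_24 = 67·90 + 82·20 = 7
s_25 = 67·7 + 82·90 = 89
s_26 = 67·89 + 82·7 = 38
s_27 = 67·38 + 82·89 = 47
s_28 = 67·47 + 82·38 = 57
s_29 = 67·57 + 82·47 = 10
s_30 = 67·10 + 82·57 = 9
s_31 = 67·9 + 82·10 = 65
s_32 = 67·65 + 82·9 = 49
s_33 = 67·49 + 82·65 = 77
s_34 = 67·77 + 82·49 = 59
s_35 = 67·59 + 82·77 = 82
s_36 = 67·82 + 82·59 = 50
s_37 = 67·50 + 82·82 = 83
s_38 = 67·83 + 82·50 = 58
s_39 = 67·58 + 82·83 = 22
s_40 = 67·22 + 82·58 = 22
s_41 = 67·22 + 82·22 = 77
s_42 = 67·77 + 82·22 = 76
s_43 = 67·76 + 82·77 = 57
s_44 = 67·57 + 82·76 = 60
s_45 = 67·60 + 82·57 = 61
s_46 = 67·61 + 82·60 = 83
s_47 = 67·83 + 82·61 = 87
s_48 = 67·87 + 82·83 = 25
s_49 = 67·25 + 82·87 = 79
s_50 = 67·79 + 82·25 = 68
s_51 = 67·68 + 82·79 = 73
s_52 = 67·73 + 82·68 = 88
s_53 = 67·88 + 82·73 = 48
s_54 = 67·48 + 82·88 = 53
s_55 = 67·53 + 82·48 = 18
s_56 = 67·18 + 82·53 = 23
s_57 = 67·23 + 82·18 = 10
s_58 = 67·10 + 82·23 = 34
s_59 = 67·34 + 82·10 = 91
s_60 = 67·91 + 82·34 = 58
s_61 = 67·58 + 82·91 = 96
s_62 = 67·96 + 82·58 = 33
s_63 = 67·33 + 82·96 = 92
s_64 = 67·92 + 82·33 = 43
s_65 = 67·43 + 82·92 = 46
s_66 = 67·46 + 82·43 = 12
s_67 = 67·12 + 82·46 = 17
s_68 = 67·17 + 82·12 = 86
s_69 = 67·86 + 82·17 = 75
s_70 = 67·75 + 82·86 = 49
s_71 = 67·49 + 82·75 = 24
s_72 = 67·24 + 82·49 = 0
s_73 = 67·0 + 82·24 = 28
s_74 = 67·28 + 82·0 = 33
s_75 = 67·33 + 82·28 = 45
s_76 = 67·45 + 82·33 = 95
s_77 = 67·95 + 82·45 = 64
s_78 = 67·64 + 82·95 = 50
s_79 = 67·50 + 82·64 = 62
s_80 = 67·62 + 82·50 = 9
s_81 = 67·9 + 82·62 = 61
s_82 = 67·61 + 82·9 = 72
s_83 = 67·72 + 82·61 = 29
s_84 = 67·29 + 82·72 = 87
s_85 = 67·87 + 82·29 = 59
s_86 = 67·59 + 82·87 = 29
s_87 = 67·29 + 82·59 = 88
s_88 = 67·88 + 82·29 = 29
s_89 = 67·29 + 82·88 = 41
s_90 = 67·41 + 82·29 = 81
s_91 = 67·81 + 82·41 = 59
s_92 = 67·59 + 82·81 = 22
s_93 = 67·22 + 82·59 = 7
s_94 = 67·7 + 82·22 = 42
s_95 = 67·42 + 82·7 = 90
s_96 = 67·90 + 82·42 = 65
s_97 = 67·65 + 82·90 = 95
s_98 = 67·95 + 82·65 = 55
s_99 = 67·55 + 82·95 = 29
s_100 = 67·29 + 82·55 = 51
s_101 = 67·51 + 82·29 = 72
s_102 = 67·72 + 82·51 = 82
s_103 = 67·82 + 82·72 = 49
s_104 = 67·49 + 82·82 = 16
s_105 = 67·16 + 82·49 = 46
s_106 = 67·46 + 82·16 = 29
s_107 = 67·29 + 82·46 = 89
s_108 = 67·89 + 82·29 = 96
s_109 = 67·96 + 82·89 = 53

53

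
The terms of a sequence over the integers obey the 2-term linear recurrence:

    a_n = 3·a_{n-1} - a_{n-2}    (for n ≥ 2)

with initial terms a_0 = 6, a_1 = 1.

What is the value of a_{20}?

-132194859

a_2 = 3·1 + -1·6 = -3
a_3 = 3·-3 + -1·1 = -10
a_4 = 3·-10 + -1·-3 = -27
a_5 = 3·-27 + -1·-10 = -71
a_6 = 3·-71 + -1·-27 = -186
a_7 = 3·-186 + -1·-71 = -487
a_8 = 3·-487 + -1·-186 = -1275
a_9 = 3·-1275 + -1·-487 = -3338
a_10 = 3·-3338 + -1·-1275 = -8739
a_11 = 3·-8739 + -1·-3338 = -22879
a_12 = 3·-22879 + -1·-8739 = -59898
a_13 = 3·-59898 + -1·-22879 = -156815
a_14 = 3·-156815 + -1·-59898 = -410547
a_15 = 3·-410547 + -1·-156815 = -1074826
a_16 = 3·-1074826 + -1·-410547 = -2813931
a_17 = 3·-2813931 + -1·-1074826 = -7366967
a_18 = 3·-7366967 + -1·-2813931 = -19286970
a_19 = 3·-19286970 + -1·-7366967 = -50493943
a_20 = 3·-50493943 + -1·-19286970 = -132194859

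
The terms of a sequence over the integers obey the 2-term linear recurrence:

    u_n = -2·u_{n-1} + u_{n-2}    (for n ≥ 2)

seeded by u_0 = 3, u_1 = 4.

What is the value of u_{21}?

u_2 = -2·4 + 1·3 = -5
u_3 = -2·-5 + 1·4 = 14
u_4 = -2·14 + 1·-5 = -33
u_5 = -2·-33 + 1·14 = 80
u_6 = -2·80 + 1·-33 = -193
u_7 = -2·-193 + 1·80 = 466
u_8 = -2·466 + 1·-193 = -1125
u_9 = -2·-1125 + 1·466 = 2716
u_10 = -2·2716 + 1·-1125 = -6557
u_11 = -2·-6557 + 1·2716 = 15830
u_12 = -2·15830 + 1·-6557 = -38217
u_13 = -2·-38217 + 1·15830 = 92264
u_14 = -2·92264 + 1·-38217 = -222745
u_15 = -2·-222745 + 1·92264 = 537754
u_16 = -2·537754 + 1·-222745 = -1298253
u_17 = -2·-1298253 + 1·537754 = 3134260
u_18 = -2·3134260 + 1·-1298253 = -7566773
u_19 = -2·-7566773 + 1·3134260 = 18267806
u_20 = -2·18267806 + 1·-7566773 = -44102385
u_21 = -2·-44102385 + 1·18267806 = 106472576

106472576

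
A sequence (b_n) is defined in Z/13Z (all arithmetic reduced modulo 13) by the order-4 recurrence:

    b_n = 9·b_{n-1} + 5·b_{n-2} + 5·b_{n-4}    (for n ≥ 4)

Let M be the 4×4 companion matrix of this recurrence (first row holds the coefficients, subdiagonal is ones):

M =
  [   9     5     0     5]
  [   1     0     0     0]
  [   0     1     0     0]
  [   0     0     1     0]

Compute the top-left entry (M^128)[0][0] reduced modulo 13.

2

(M^128)[0][0] is the top entry after applying M 128 times to the unit state (1, 0, 0, 0). Equivalently it is h_{131} for the auxiliary sequence (h_n) obeying the same recurrence with h_3 = 1 and h_i = 0 for 0 ≤ i < 3:
h_4 = 9·1 + 5·0 + 0·0 + 5·0 = 9
h_5 = 9·9 + 5·1 + 0·0 + 5·0 = 8
h_6 = 9·8 + 5·9 + 0·1 + 5·0 = 0
h_7 = 9·0 + 5·8 + 0·9 + 5·1 = 6
h_8 = 9·6 + 5·0 + 0·8 + 5·9 = 8
h_9 = 9·8 + 5·6 + 0·0 + 5·8 = 12
h_10 = 9·12 + 5·8 + 0·6 + 5·0 = 5
h_11 = 9·5 + 5·12 + 0·8 + 5·6 = 5
h_12 = 9·5 + 5·5 + 0·12 + 5·8 = 6
h_13 = 9·6 + 5·5 + 0·5 + 5·12 = 9
h_14 = 9·9 + 5·6 + 0·5 + 5·5 = 6
h_15 = 9·6 + 5·9 + 0·6 + 5·5 = 7
h_16 = 9·7 + 5·6 + 0·9 + 5·6 = 6
h_17 = 9·6 + 5·7 + 0·6 + 5·9 = 4
h_18 = 9·4 + 5·6 + 0·7 + 5·6 = 5
h_19 = 9·5 + 5·4 + 0·6 + 5·7 = 9
h_20 = 9·9 + 5·5 + 0·4 + 5·6 = 6
h_21 = 9·6 + 5·9 + 0·5 + 5·4 = 2
h_22 = 9·2 + 5·6 + 0·9 + 5·5 = 8
h_23 = 9·8 + 5·2 + 0·6 + 5·9 = 10
h_24 = 9·10 + 5·8 + 0·2 + 5·6 = 4
h_25 = 9·4 + 5·10 + 0·8 + 5·2 = 5
h_26 = 9·5 + 5·4 + 0·10 + 5·8 = 1
h_27 = 9·1 + 5·5 + 0·4 + 5·10 = 6
h_28 = 9·6 + 5·1 + 0·5 + 5·4 = 1
h_29 = 9·1 + 5·6 + 0·1 + 5·5 = 12
h_30 = 9·12 + 5·1 + 0·6 + 5·1 = 1
h_31 = 9·1 + 5·12 + 0·1 + 5·6 = 8
h_32 = 9·8 + 5·1 + 0·12 + 5·1 = 4
h_33 = 9·4 + 5·8 + 0·1 + 5·12 = 6
h_34 = 9·6 + 5·4 + 0·8 + 5·1 = 1
h_35 = 9·1 + 5·6 + 0·4 + 5·8 = 1
h_36 = 9·1 + 5·1 + 0·6 + 5·4 = 8
h_37 = 9·8 + 5·1 + 0·1 + 5·6 = 3
h_38 = 9·3 + 5·8 + 0·1 + 5·1 = 7
h_39 = 9·7 + 5·3 + 0·8 + 5·1 = 5
h_40 = 9·5 + 5·7 + 0·3 + 5·8 = 3
h_41 = 9·3 + 5·5 + 0·7 + 5·3 = 2
h_42 = 9·2 + 5·3 + 0·5 + 5·7 = 3
h_43 = 9·3 + 5·2 + 0·3 + 5·5 = 10
h_44 = 9·10 + 5·3 + 0·2 + 5·3 = 3
h_45 = 9·3 + 5·10 + 0·3 + 5·2 = 9
h_46 = 9·9 + 5·3 + 0·10 + 5·3 = 7
h_47 = 9·7 + 5·9 + 0·3 + 5·10 = 2
h_48 = 9·2 + 5·7 + 0·9 + 5·3 = 3
h_49 = 9·3 + 5·2 + 0·7 + 5·9 = 4
h_50 = 9·4 + 5·3 + 0·2 + 5·7 = 8
h_51 = 9·8 + 5·4 + 0·3 + 5·2 = 11
h_52 = 9·11 + 5·8 + 0·4 + 5·3 = 11
h_53 = 9·11 + 5·11 + 0·8 + 5·4 = 5
h_54 = 9·5 + 5·11 + 0·11 + 5·8 = 10
h_55 = 9·10 + 5·5 + 0·11 + 5·11 = 1
h_56 = 9·1 + 5·10 + 0·5 + 5·11 = 10
h_57 = 9·10 + 5·1 + 0·10 + 5·5 = 3
h_58 = 9·3 + 5·10 + 0·1 + 5·10 = 10
h_59 = 9·10 + 5·3 + 0·10 + 5·1 = 6
h_60 = 9·6 + 5·10 + 0·3 + 5·10 = 11
h_61 = 9·11 + 5·6 + 0·10 + 5·3 = 1
h_62 = 9·1 + 5·11 + 0·6 + 5·10 = 10
h_63 = 9·10 + 5·1 + 0·11 + 5·6 = 8
h_64 = 9·8 + 5·10 + 0·1 + 5·11 = 8
h_65 = 9·8 + 5·8 + 0·10 + 5·1 = 0
h_66 = 9·0 + 5·8 + 0·8 + 5·10 = 12
h_67 = 9·12 + 5·0 + 0·8 + 5·8 = 5
h_68 = 9·5 + 5·12 + 0·0 + 5·8 = 2
h_69 = 9·2 + 5·5 + 0·12 + 5·0 = 4
h_70 = 9·4 + 5·2 + 0·5 + 5·12 = 2
h_71 = 9·2 + 5·4 + 0·2 + 5·5 = 11
h_72 = 9·11 + 5·2 + 0·4 + 5·2 = 2
h_73 = 9·2 + 5·11 + 0·2 + 5·4 = 2
h_74 = 9·2 + 5·2 + 0·11 + 5·2 = 12
h_75 = 9·12 + 5·2 + 0·2 + 5·11 = 4
h_76 = 9·4 + 5·12 + 0·2 + 5·2 = 2
h_77 = 9·2 + 5·4 + 0·12 + 5·2 = 9
h_78 = 9·9 + 5·2 + 0·4 + 5·12 = 8
h_79 = 9·8 + 5·9 + 0·2 + 5·4 = 7
h_80 = 9·7 + 5·8 + 0·9 + 5·2 = 9
h_81 = 9·9 + 5·7 + 0·8 + 5·9 = 5
h_82 = 9·5 + 5·9 + 0·7 + 5·8 = 0
h_83 = 9·0 + 5·5 + 0·9 + 5·7 = 8
h_84 = 9·8 + 5·0 + 0·5 + 5·9 = 0
h_85 = 9·0 + 5·8 + 0·0 + 5·5 = 0
h_86 = 9·0 + 5·0 + 0·8 + 5·0 = 0
h_87 = 9·0 + 5·0 + 0·0 + 5·8 = 1
h_88 = 9·1 + 5·0 + 0·0 + 5·0 = 9
h_89 = 9·9 + 5·1 + 0·0 + 5·0 = 8
h_90 = 9·8 + 5·9 + 0·1 + 5·0 = 0
h_91 = 9·0 + 5·8 + 0·9 + 5·1 = 6
h_92 = 9·6 + 5·0 + 0·8 + 5·9 = 8
h_93 = 9·8 + 5·6 + 0·0 + 5·8 = 12
h_94 = 9·12 + 5·8 + 0·6 + 5·0 = 5
h_95 = 9·5 + 5·12 + 0·8 + 5·6 = 5
h_96 = 9·5 + 5·5 + 0·12 + 5·8 = 6
h_97 = 9·6 + 5·5 + 0·5 + 5·12 = 9
h_98 = 9·9 + 5·6 + 0·5 + 5·5 = 6
h_99 = 9·6 + 5·9 + 0·6 + 5·5 = 7
h_100 = 9·7 + 5·6 + 0·9 + 5·6 = 6
h_101 = 9·6 + 5·7 + 0·6 + 5·9 = 4
h_102 = 9·4 + 5·6 + 0·7 + 5·6 = 5
h_103 = 9·5 + 5·4 + 0·6 + 5·7 = 9
h_104 = 9·9 + 5·5 + 0·4 + 5·6 = 6
h_105 = 9·6 + 5·9 + 0·5 + 5·4 = 2
h_106 = 9·2 + 5·6 + 0·9 + 5·5 = 8
h_107 = 9·8 + 5·2 + 0·6 + 5·9 = 10
h_108 = 9·10 + 5·8 + 0·2 + 5·6 = 4
h_109 = 9·4 + 5·10 + 0·8 + 5·2 = 5
h_110 = 9·5 + 5·4 + 0·10 + 5·8 = 1
h_111 = 9·1 + 5·5 + 0·4 + 5·10 = 6
h_112 = 9·6 + 5·1 + 0·5 + 5·4 = 1
h_113 = 9·1 + 5·6 + 0·1 + 5·5 = 12
h_114 = 9·12 + 5·1 + 0·6 + 5·1 = 1
h_115 = 9·1 + 5·12 + 0·1 + 5·6 = 8
h_116 = 9·8 + 5·1 + 0·12 + 5·1 = 4
h_117 = 9·4 + 5·8 + 0·1 + 5·12 = 6
h_118 = 9·6 + 5·4 + 0·8 + 5·1 = 1
h_119 = 9·1 + 5·6 + 0·4 + 5·8 = 1
h_120 = 9·1 + 5·1 + 0·6 + 5·4 = 8
h_121 = 9·8 + 5·1 + 0·1 + 5·6 = 3
h_122 = 9·3 + 5·8 + 0·1 + 5·1 = 7
h_123 = 9·7 + 5·3 + 0·8 + 5·1 = 5
h_124 = 9·5 + 5·7 + 0·3 + 5·8 = 3
h_125 = 9·3 + 5·5 + 0·7 + 5·3 = 2
h_126 = 9·2 + 5·3 + 0·5 + 5·7 = 3
h_127 = 9·3 + 5·2 + 0·3 + 5·5 = 10
h_128 = 9·10 + 5·3 + 0·2 + 5·3 = 3
h_129 = 9·3 + 5·10 + 0·3 + 5·2 = 9
h_130 = 9·9 + 5·3 + 0·10 + 5·3 = 7
h_131 = 9·7 + 5·9 + 0·3 + 5·10 = 2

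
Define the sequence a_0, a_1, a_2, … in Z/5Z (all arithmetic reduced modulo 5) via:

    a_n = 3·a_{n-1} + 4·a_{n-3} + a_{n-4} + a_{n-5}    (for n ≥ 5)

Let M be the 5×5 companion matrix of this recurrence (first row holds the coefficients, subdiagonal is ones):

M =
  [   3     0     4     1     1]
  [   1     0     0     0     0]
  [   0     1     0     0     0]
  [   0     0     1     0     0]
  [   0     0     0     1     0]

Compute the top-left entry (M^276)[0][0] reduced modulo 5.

0

(M^276)[0][0] is the top entry after applying M 276 times to the unit state (1, 0, 0, 0, 0). Equivalently it is h_{280} for the auxiliary sequence (h_n) obeying the same recurrence with h_4 = 1 and h_i = 0 for 0 ≤ i < 4:
h_5 = 3·1 + 0·0 + 4·0 + 1·0 + 1·0 = 3
h_6 = 3·3 + 0·1 + 4·0 + 1·0 + 1·0 = 4
h_7 = 3·4 + 0·3 + 4·1 + 1·0 + 1·0 = 1
h_8 = 3·1 + 0·4 + 4·3 + 1·1 + 1·0 = 1
h_9 = 3·1 + 0·1 + 4·4 + 1·3 + 1·1 = 3
h_10 = 3·3 + 0·1 + 4·1 + 1·4 + 1·3 = 0
Continuing the recurrence:
  h_11 = 4;  h_12 = 1;  h_13 = 2;  h_14 = 0;  h_15 = 3;  h_16 = 2
  h_17 = 4;  h_18 = 1;  h_19 = 4;  h_20 = 3;  h_21 = 4;  h_22 = 3
  h_23 = 1;  h_24 = 1;  h_25 = 2;  h_26 = 2;  h_27 = 4;  h_28 = 2
  h_29 = 2;  h_30 = 1;  h_31 = 2;  h_32 = 0;  h_33 = 3;  h_34 = 0
  h_35 = 3;  h_36 = 3;  h_37 = 2;  h_38 = 1;  h_39 = 3;  h_40 = 3
  h_41 = 3;  h_42 = 4;  h_43 = 3;  h_44 = 2;  h_45 = 3;  h_46 = 3
  h_47 = 4;  h_48 = 4;  h_49 = 4;  h_50 = 4;  h_51 = 0;  h_52 = 4
  h_53 = 1;  h_54 = 1;  h_55 = 3;  h_56 = 2;  h_57 = 0;  h_58 = 4
  h_59 = 4;  h_60 = 2;  h_61 = 4;  h_62 = 2;  h_63 = 2;  h_64 = 3
  h_65 = 3;  h_66 = 3;  h_67 = 0;  h_68 = 2;  h_69 = 4;  h_70 = 3
  h_71 = 0;  h_72 = 3;  h_73 = 2;  h_74 = 3;  h_75 = 4;  h_76 = 3
  h_77 = 1;  h_78 = 4;  h_79 = 1;  h_80 = 4;  h_81 = 2;  h_82 = 0
  h_83 = 1;  h_84 = 1;  h_85 = 4;  h_86 = 3;  h_87 = 4;  h_88 = 0
  h_89 = 2;  h_90 = 4;  h_91 = 4;  h_92 = 4;  h_93 = 0;  h_94 = 2
  h_95 = 0;  h_96 = 3;  h_97 = 1;  h_98 = 0;  h_99 = 4;  h_100 = 4
  h_101 = 1;  h_102 = 0;  h_103 = 0;  h_104 = 2;  h_105 = 1;  h_106 = 4
  h_107 = 0;  h_108 = 1;  h_109 = 2;  h_110 = 1;  h_111 = 1;  h_112 = 2
  h_113 = 3;  h_114 = 1;  h_115 = 3;  h_116 = 4;  h_117 = 1;  h_118 = 4
  h_119 = 2;  h_120 = 2;  h_121 = 2;  h_122 = 4;  h_123 = 1;  h_124 = 0
  h_125 = 0;  h_126 = 0;  h_127 = 0;  h_128 = 1;  h_129 = 3;  h_130 = 4
  h_131 = 1;  h_132 = 1;  h_133 = 3;  h_134 = 0;  h_135 = 4;  h_136 = 1
  h_137 = 2;  h_138 = 0;  h_139 = 3;  h_140 = 2;  h_141 = 4;  h_142 = 1
  h_143 = 4;  h_144 = 3;  h_145 = 4;  h_146 = 3;  h_147 = 1;  h_148 = 1
  h_149 = 2;  h_150 = 2;  h_151 = 4;  h_152 = 2;  h_153 = 2;  h_154 = 1
  h_155 = 2;  h_156 = 0;  h_157 = 3;  h_158 = 0;  h_159 = 3;  h_160 = 3
  h_161 = 2;  h_162 = 1;  h_163 = 3;  h_164 = 3;  h_165 = 3;  h_166 = 4
  h_167 = 3;  h_168 = 2;  h_169 = 3;  h_170 = 3;  h_171 = 4;  h_172 = 4
  h_173 = 4;  h_174 = 4;  h_175 = 0;  h_176 = 4;  h_177 = 1;  h_178 = 1
  h_179 = 3;  h_180 = 2;  h_181 = 0;  h_182 = 4;  h_183 = 4;  h_184 = 2
  h_185 = 4;  h_186 = 2;  h_187 = 2;  h_188 = 3;  h_189 = 3;  h_190 = 3
  h_191 = 0;  h_192 = 2;  h_193 = 4;  h_194 = 3;  h_195 = 0;  h_196 = 3
  h_197 = 2;  h_198 = 3;  h_199 = 4;  h_200 = 3;  h_201 = 1;  h_202 = 4
  h_203 = 1;  h_204 = 4;  h_205 = 2;  h_206 = 0;  h_207 = 1;  h_208 = 1
  h_209 = 4;  h_210 = 3;  h_211 = 4;  h_212 = 0;  h_213 = 2;  h_214 = 4
  h_215 = 4;  h_216 = 4;  h_217 = 0;  h_218 = 2;  h_219 = 0;  h_220 = 3
  h_221 = 1;  h_222 = 0;  h_223 = 4;  h_224 = 4;  h_225 = 1;  h_226 = 0
  h_227 = 0;  h_228 = 2;  h_229 = 1;  h_230 = 4;  h_231 = 0;  h_232 = 1
  h_233 = 2;  h_234 = 1;  h_235 = 1;  h_236 = 2;  h_237 = 3;  h_238 = 1
  h_239 = 3;  h_240 = 4;  h_241 = 1;  h_242 = 4;  h_243 = 2;  h_244 = 2
  h_245 = 2;  h_246 = 4;  h_247 = 1;  h_248 = 0;  h_249 = 0;  h_250 = 0
  h_251 = 0;  h_252 = 1;  h_253 = 3;  h_254 = 4;  h_255 = 1;  h_256 = 1
  h_257 = 3;  h_258 = 0;  h_259 = 4;  h_260 = 1;  h_261 = 2;  h_262 = 0
  h_263 = 3;  h_264 = 2;  h_265 = 4;  h_266 = 1;  h_267 = 4;  h_268 = 3
  h_269 = 4;  h_270 = 3;  h_271 = 1;  h_272 = 1;  h_273 = 2;  h_274 = 2
  h_275 = 4;  h_276 = 2;  h_277 = 2;  h_278 = 1
h_279 = 3·1 + 0·2 + 4·2 + 1·4 + 1·2 = 2
h_280 = 3·2 + 0·1 + 4·2 + 1·2 + 1·4 = 0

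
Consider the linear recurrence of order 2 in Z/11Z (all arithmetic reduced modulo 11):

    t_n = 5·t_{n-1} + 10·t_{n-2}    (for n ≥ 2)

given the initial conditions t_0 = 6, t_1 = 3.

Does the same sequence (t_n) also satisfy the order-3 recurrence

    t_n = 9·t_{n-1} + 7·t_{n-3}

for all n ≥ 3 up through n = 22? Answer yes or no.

Terms t_0..t_22: 6, 3, 9, 9, 3, 6, 5, 8, 2, 2, 8, 5, 6, 3, 9, 9, 3, 6, 5, 8, 2, 2, 8
n=3: candidate gives 2, actual t_3 = 9 ✗

no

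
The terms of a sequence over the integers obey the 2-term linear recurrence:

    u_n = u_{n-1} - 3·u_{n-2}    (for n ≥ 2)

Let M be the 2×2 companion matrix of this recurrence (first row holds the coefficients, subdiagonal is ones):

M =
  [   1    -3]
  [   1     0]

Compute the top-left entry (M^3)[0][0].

(M^3)[0][0] is the top entry after applying M 3 times to the unit state (1, 0). Equivalently it is h_{4} for the auxiliary sequence (h_n) obeying the same recurrence with h_1 = 1 and h_i = 0 for 0 ≤ i < 1:
h_2 = 1·1 + -3·0 = 1
h_3 = 1·1 + -3·1 = -2
h_4 = 1·-2 + -3·1 = -5

-5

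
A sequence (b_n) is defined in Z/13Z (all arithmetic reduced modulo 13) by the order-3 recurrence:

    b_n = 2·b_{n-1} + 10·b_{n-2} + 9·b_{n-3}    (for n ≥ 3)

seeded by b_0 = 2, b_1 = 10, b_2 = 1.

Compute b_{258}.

3

b_3 = 2·1 + 10·10 + 9·2 = 3
b_4 = 2·3 + 10·1 + 9·10 = 2
b_5 = 2·2 + 10·3 + 9·1 = 4
b_6 = 2·4 + 10·2 + 9·3 = 3
b_7 = 2·3 + 10·4 + 9·2 = 12
b_8 = 2·12 + 10·3 + 9·4 = 12
b_9 = 2·12 + 10·12 + 9·3 = 2
b_10 = 2·2 + 10·12 + 9·12 = 11
b_11 = 2·11 + 10·2 + 9·12 = 7
b_12 = 2·7 + 10·11 + 9·2 = 12
b_13 = 2·12 + 10·7 + 9·11 = 11
b_14 = 2·11 + 10·12 + 9·7 = 10
b_15 = 2·10 + 10·11 + 9·12 = 4
b_16 = 2·4 + 10·10 + 9·11 = 12
b_17 = 2·12 + 10·4 + 9·10 = 11
b_18 = 2·11 + 10·12 + 9·4 = 9
b_19 = 2·9 + 10·11 + 9·12 = 2
b_20 = 2·2 + 10·9 + 9·11 = 11
b_21 = 2·11 + 10·2 + 9·9 = 6
b_22 = 2·6 + 10·11 + 9·2 = 10
b_23 = 2·10 + 10·6 + 9·11 = 10
b_24 = 2·10 + 10·10 + 9·6 = 5
b_25 = 2·5 + 10·10 + 9·10 = 5
b_26 = 2·5 + 10·5 + 9·10 = 7
b_27 = 2·7 + 10·5 + 9·5 = 5
b_28 = 2·5 + 10·7 + 9·5 = 8
b_29 = 2·8 + 10·5 + 9·7 = 12
b_30 = 2·12 + 10·8 + 9·5 = 6
b_31 = 2·6 + 10·12 + 9·8 = 9
b_32 = 2·9 + 10·6 + 9·12 = 4
b_33 = 2·4 + 10·9 + 9·6 = 9
b_34 = 2·9 + 10·4 + 9·9 = 9
b_35 = 2·9 + 10·9 + 9·4 = 1
b_36 = 2·1 + 10·9 + 9·9 = 4
b_37 = 2·4 + 10·1 + 9·9 = 8
b_38 = 2·8 + 10·4 + 9·1 = 0
b_39 = 2·0 + 10·8 + 9·4 = 12
b_40 = 2·12 + 10·0 + 9·8 = 5
b_41 = 2·5 + 10·12 + 9·0 = 0
b_42 = 2·0 + 10·5 + 9·12 = 2
b_43 = 2·2 + 10·0 + 9·5 = 10
b_44 = 2·10 + 10·2 + 9·0 = 1
(b_42, b_43, b_44) = (2, 10, 1) = (b_0, b_1, b_2), so the sequence has period 42.
258 ≡ 6 (mod 42), hence b_258 = b_6 = 3.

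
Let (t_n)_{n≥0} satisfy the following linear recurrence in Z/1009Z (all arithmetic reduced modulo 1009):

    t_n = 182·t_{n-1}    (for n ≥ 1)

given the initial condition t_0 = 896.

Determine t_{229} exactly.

23

t_1 = 182·896 = 623
t_2 = 182·623 = 378
t_3 = 182·378 = 184
t_4 = 182·184 = 191
t_5 = 182·191 = 456
t_6 = 182·456 = 254
Continuing the recurrence:
  t_7 = 823;  t_8 = 454;  t_9 = 899;  t_10 = 160;  t_11 = 868;  t_12 = 572
  t_13 = 177;  t_14 = 935;  t_15 = 658;  t_16 = 694;  t_17 = 183;  t_18 = 9
  t_19 = 629;  t_20 = 461;  t_21 = 155;  t_22 = 967;  t_23 = 428;  t_24 = 203
  t_25 = 622;  t_26 = 196;  t_27 = 357;  t_28 = 398;  t_29 = 797;  t_30 = 767
  t_31 = 352;  t_32 = 497;  t_33 = 653;  t_34 = 793;  t_35 = 39;  t_36 = 35
  t_37 = 316;  t_38 = 1008;  t_39 = 827;  t_40 = 173;  t_41 = 207;  t_42 = 341
  t_43 = 513;  t_44 = 538;  t_45 = 43;  t_46 = 763;  t_47 = 633;  t_48 = 180
  t_49 = 472;  t_50 = 139;  t_51 = 73;  t_52 = 169;  t_53 = 488;  t_54 = 24
  t_55 = 332;  t_56 = 893;  t_57 = 77;  t_58 = 897;  t_59 = 805;  t_60 = 205
  t_61 = 986;  t_62 = 859;  t_63 = 952;  t_64 = 725;  t_65 = 780;  t_66 = 700
  t_67 = 266;  t_68 = 989;  t_69 = 396;  t_70 = 433;  t_71 = 104;  t_72 = 766
  t_73 = 170;  t_74 = 670;  t_75 = 860;  t_76 = 125;  t_77 = 552;  t_78 = 573
  t_79 = 359;  t_80 = 762;  t_81 = 451;  t_82 = 353;  t_83 = 679;  t_84 = 480
  t_85 = 586;  t_86 = 707;  t_87 = 531;  t_88 = 787;  t_89 = 965;  t_90 = 64
  t_91 = 549;  t_92 = 27;  t_93 = 878;  t_94 = 374;  t_95 = 465;  t_96 = 883
  t_97 = 275;  t_98 = 609;  t_99 = 857;  t_100 = 588;  t_101 = 62;  t_102 = 185
  t_103 = 373;  t_104 = 283;  t_105 = 47;  t_106 = 482;  t_107 = 950;  t_108 = 361
  t_109 = 117;  t_110 = 105;  t_111 = 948;  t_112 = 1006;  t_113 = 463;  t_114 = 519
  t_115 = 621;  t_116 = 14;  t_117 = 530;  t_118 = 605;  t_119 = 129;  t_120 = 271
  t_121 = 890;  t_122 = 540;  t_123 = 407;  t_124 = 417;  t_125 = 219;  t_126 = 507
  t_127 = 455;  t_128 = 72;  t_129 = 996;  t_130 = 661;  t_131 = 231;  t_132 = 673
  t_133 = 397;  t_134 = 615;  t_135 = 940;  t_136 = 559;  t_137 = 838;  t_138 = 157
  t_139 = 322;  t_140 = 82;  t_141 = 798;  t_142 = 949;  t_143 = 179;  t_144 = 290
  t_145 = 312;  t_146 = 280;  t_147 = 510;  t_148 = 1001;  t_149 = 562;  t_150 = 375
  t_151 = 647;  t_152 = 710;  t_153 = 68;  t_154 = 268;  t_155 = 344;  t_156 = 50
  t_157 = 19;  t_158 = 431;  t_159 = 749;  t_160 = 103;  t_161 = 584;  t_162 = 343
  t_163 = 877;  t_164 = 192;  t_165 = 638;  t_166 = 81;  t_167 = 616;  t_168 = 113
  t_169 = 386;  t_170 = 631;  t_171 = 825;  t_172 = 818;  t_173 = 553;  t_174 = 755
  t_175 = 186;  t_176 = 555;  t_177 = 110;  t_178 = 849;  t_179 = 141;  t_180 = 437
  t_181 = 832;  t_182 = 74;  t_183 = 351;  t_184 = 315;  t_185 = 826;  t_186 = 1000
  t_187 = 380;  t_188 = 548;  t_189 = 854;  t_190 = 42;  t_191 = 581;  t_192 = 806
  t_193 = 387;  t_194 = 813;  t_195 = 652;  t_196 = 611;  t_197 = 212;  t_198 = 242
  t_199 = 657;  t_200 = 512;  t_201 = 356;  t_202 = 216;  t_203 = 970;  t_204 = 974
  t_205 = 693;  t_206 = 1;  t_207 = 182;  t_208 = 836;  t_209 = 802;  t_210 = 668
  t_211 = 496;  t_212 = 471;  t_213 = 966;  t_214 = 246;  t_215 = 376;  t_216 = 829
  t_217 = 537;  t_218 = 870;  t_219 = 936;  t_220 = 840;  t_221 = 521;  t_222 = 985
  t_223 = 677;  t_224 = 116;  t_225 = 932;  t_226 = 112;  t_227 = 204
t_228 = 182·204 = 804
t_229 = 182·804 = 23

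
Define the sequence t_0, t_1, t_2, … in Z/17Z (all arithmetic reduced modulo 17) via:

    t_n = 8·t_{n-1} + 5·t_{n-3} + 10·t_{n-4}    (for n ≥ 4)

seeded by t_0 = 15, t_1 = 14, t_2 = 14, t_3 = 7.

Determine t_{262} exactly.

5

t_4 = 8·7 + 0·14 + 5·14 + 10·15 = 4
t_5 = 8·4 + 0·7 + 5·14 + 10·14 = 4
t_6 = 8·4 + 0·4 + 5·7 + 10·14 = 3
t_7 = 8·3 + 0·4 + 5·4 + 10·7 = 12
t_8 = 8·12 + 0·3 + 5·4 + 10·4 = 3
t_9 = 8·3 + 0·12 + 5·3 + 10·4 = 11
Continuing the recurrence:
  t_10 = 8;  t_11 = 12;  t_12 = 11;  t_13 = 0;  t_14 = 4;  t_15 = 3
  t_16 = 15;  t_17 = 4;  t_18 = 2;  t_19 = 2;  t_20 = 16;  t_21 = 8
  t_22 = 9;  t_23 = 2;  t_24 = 12;  t_25 = 0;  t_26 = 15;  t_27 = 13
  t_28 = 3;  t_29 = 14;  t_30 = 4;  t_31 = 7;  t_32 = 3;  t_33 = 14
  t_34 = 0;  t_35 = 0;  t_36 = 15;  t_37 = 5;  t_38 = 6;  t_39 = 4
  t_40 = 3;  t_41 = 2;  t_42 = 11;  t_43 = 7;  t_44 = 11;  t_45 = 10
  t_46 = 4;  t_47 = 4;  t_48 = 5;  t_49 = 7;  t_50 = 14;  t_51 = 7
  t_52 = 5;  t_53 = 10;  t_54 = 0;  t_55 = 10;  t_56 = 10;  t_57 = 10
  t_58 = 11;  t_59 = 0;  t_60 = 14;  t_61 = 12;  t_62 = 2;  t_63 = 1
  t_64 = 4;  t_65 = 9;  t_66 = 12;  t_67 = 7;  t_68 = 5;  t_69 = 3
  t_70 = 9;  t_71 = 14;  t_72 = 7;  t_73 = 12;  t_74 = 1;  t_75 = 13
  t_76 = 13;  t_77 = 8;  t_78 = 3;  t_79 = 15;  t_80 = 1;  t_81 = 1
  t_82 = 11;  t_83 = 5;  t_84 = 4;  t_85 = 12;  t_86 = 10;  t_87 = 14
  t_88 = 8;  t_89 = 13;  t_90 = 2;  t_91 = 9;  t_92 = 13;  t_93 = 6
  t_94 = 11;  t_95 = 5;  t_96 = 13;  t_97 = 15;  t_98 = 0;  t_99 = 13
  t_100 = 3;  t_101 = 4;  t_102 = 12;  t_103 = 3;  t_104 = 6;  t_105 = 12
  t_106 = 10;  t_107 = 4;  t_108 = 16;  t_109 = 9;  t_110 = 5;  t_111 = 7
  t_112 = 6;  t_113 = 10;  t_114 = 12;  t_115 = 9;  t_116 = 12;  t_117 = 1
  t_118 = 3;  t_119 = 4;  t_120 = 4;  t_121 = 6;  t_122 = 13;  t_123 = 11
  t_124 = 5;  t_125 = 12;  t_126 = 9;  t_127 = 3;  t_128 = 15;  t_129 = 13
  t_130 = 5;  t_131 = 9;  t_132 = 15;  t_133 = 3;  t_134 = 0;  t_135 = 12
  t_136 = 6;  t_137 = 10;  t_138 = 4;  t_139 = 12;  t_140 = 2;  t_141 = 0
  t_142 = 15;  t_143 = 12;  t_144 = 14;  t_145 = 0;  t_146 = 6;  t_147 = 0
  t_148 = 4;  t_149 = 11;  t_150 = 12;  t_151 = 14;  t_152 = 3;  t_153 = 7
  t_154 = 8;  t_155 = 15;  t_156 = 15;  t_157 = 9;  t_158 = 6;  t_159 = 1
  t_160 = 16;  t_161 = 10;  t_162 = 9;  t_163 = 9;  t_164 = 10;  t_165 = 4
  t_166 = 14;  t_167 = 14;  t_168 = 11;  t_169 = 11;  t_170 = 9;  t_171 = 12
  t_172 = 6;  t_173 = 16;  t_174 = 6;  t_175 = 11;  t_176 = 7;  t_177 = 8
  t_178 = 9;  t_179 = 13;  t_180 = 10;  t_181 = 1;  t_182 = 10;  t_183 = 5
  t_184 = 9;  t_185 = 13;  t_186 = 8;  t_187 = 6;  t_188 = 16;  t_189 = 9
  t_190 = 12;  t_191 = 15;  t_192 = 2;  t_193 = 13;  t_194 = 10;  t_195 = 2
  t_196 = 16;  t_197 = 2;  t_198 = 7;  t_199 = 3;  t_200 = 7;  t_201 = 9
  t_202 = 4;  t_203 = 12;  t_204 = 7;  t_205 = 13;  t_206 = 0;  t_207 = 2
  t_208 = 15;  t_209 = 12;  t_210 = 4;  t_211 = 8;  t_212 = 2;  t_213 = 3
  t_214 = 2;  t_215 = 4;  t_216 = 16;  t_217 = 15;  t_218 = 7;  t_219 = 6
  t_220 = 11;  t_221 = 1;  t_222 = 6;  t_223 = 10;  t_224 = 8;  t_225 = 2
  t_226 = 7;  t_227 = 9;  t_228 = 9;  t_229 = 8;  t_230 = 9;  t_231 = 3
  t_232 = 1;  t_233 = 14;  t_234 = 13;  t_235 = 3;  t_236 = 2;  t_237 = 0
  t_238 = 9;  t_239 = 10;  t_240 = 15;  t_241 = 12;  t_242 = 15;  t_243 = 6
  t_244 = 3;  t_245 = 15;  t_246 = 11;  t_247 = 10;  t_248 = 15;  t_249 = 2
  t_250 = 6;  t_251 = 2;  t_252 = 6;  t_253 = 13;  t_254 = 4;  t_255 = 14
  t_256 = 16;  t_257 = 6;  t_258 = 5;  t_259 = 5;  t_260 = 9
t_261 = 8·9 + 0·5 + 5·5 + 10·6 = 4
t_262 = 8·4 + 0·9 + 5·5 + 10·5 = 5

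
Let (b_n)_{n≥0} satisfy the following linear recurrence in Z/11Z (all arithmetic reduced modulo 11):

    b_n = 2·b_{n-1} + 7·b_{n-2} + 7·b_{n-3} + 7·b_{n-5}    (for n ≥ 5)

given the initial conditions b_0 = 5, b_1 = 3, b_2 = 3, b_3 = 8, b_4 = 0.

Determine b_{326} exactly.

4

b_5 = 2·0 + 7·8 + 7·3 + 0·3 + 7·5 = 2
b_6 = 2·2 + 7·0 + 7·8 + 0·3 + 7·3 = 4
b_7 = 2·4 + 7·2 + 7·0 + 0·8 + 7·3 = 10
b_8 = 2·10 + 7·4 + 7·2 + 0·0 + 7·8 = 8
b_9 = 2·8 + 7·10 + 7·4 + 0·2 + 7·0 = 4
b_10 = 2·4 + 7·8 + 7·10 + 0·4 + 7·2 = 5
b_11 = 2·5 + 7·4 + 7·8 + 0·10 + 7·4 = 1
b_12 = 2·1 + 7·5 + 7·4 + 0·8 + 7·10 = 3
b_13 = 2·3 + 7·1 + 7·5 + 0·4 + 7·8 = 5
b_14 = 2·5 + 7·3 + 7·1 + 0·5 + 7·4 = 0
b_15 = 2·0 + 7·5 + 7·3 + 0·1 + 7·5 = 3
b_16 = 2·3 + 7·0 + 7·5 + 0·3 + 7·1 = 4
b_17 = 2·4 + 7·3 + 7·0 + 0·5 + 7·3 = 6
b_18 = 2·6 + 7·4 + 7·3 + 0·0 + 7·5 = 8
b_19 = 2·8 + 7·6 + 7·4 + 0·3 + 7·0 = 9
b_20 = 2·9 + 7·8 + 7·6 + 0·4 + 7·3 = 5
b_21 = 2·5 + 7·9 + 7·8 + 0·6 + 7·4 = 3
b_22 = 2·3 + 7·5 + 7·9 + 0·8 + 7·6 = 3
b_23 = 2·3 + 7·3 + 7·5 + 0·9 + 7·8 = 8
b_24 = 2·8 + 7·3 + 7·3 + 0·5 + 7·9 = 0
(b_20, b_21, b_22, b_23, b_24) = (5, 3, 3, 8, 0) = (b_0, b_1, b_2, b_3, b_4), so the sequence has period 20.
326 ≡ 6 (mod 20), hence b_326 = b_6 = 4.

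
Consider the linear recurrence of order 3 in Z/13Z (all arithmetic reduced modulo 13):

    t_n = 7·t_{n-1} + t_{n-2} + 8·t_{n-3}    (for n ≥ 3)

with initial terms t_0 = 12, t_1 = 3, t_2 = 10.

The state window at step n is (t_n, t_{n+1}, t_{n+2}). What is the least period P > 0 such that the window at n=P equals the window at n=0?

732

n=0: window = (12, 3, 10)
n=1: window = (3, 10, 0)
n=2: window = (10, 0, 8)
n=3: window = (0, 8, 6)
n=4: window = (8, 6, 11)
n=5: window = (6, 11, 4)
n=6: window = (11, 4, 9)
n=7: window = (4, 9, 12)
n=8: window = (9, 12, 8)
n=9: window = (12, 8, 10)
n=10: window = (8, 10, 5)
n=11: window = (10, 5, 5)
n=12: window = (5, 5, 3)
n=13: window = (5, 3, 1)
n=14: window = (3, 1, 11)
n=15: window = (1, 11, 11)
n=16: window = (11, 11, 5)
n=17: window = (11, 5, 4)
n=18: window = (5, 4, 4)
n=19: window = (4, 4, 7)
n=20: window = (4, 7, 7)
n=21: window = (7, 7, 10)
n=22: window = (7, 10, 3)
n=23: window = (10, 3, 9)
n=24: window = (3, 9, 3)
n=25: window = (9, 3, 2)
n=26: window = (3, 2, 11)
n=27: window = (2, 11, 12)
n=28: window = (11, 12, 7)
n=29: window = (12, 7, 6)
n=30: window = (7, 6, 2)
n=31: window = (6, 2, 11)
n=32: window = (2, 11, 10)
n=33: window = (11, 10, 6)
n=34: window = (10, 6, 10)
n=35: window = (6, 10, 0)
n=36: window = (10, 0, 6)
n=37: window = (0, 6, 5)
n=38: window = (6, 5, 2)
n=39: window = (5, 2, 2)
n=40: window = (2, 2, 4)
…
n=730: window = (1, 2, 12)
n=731: window = (2, 12, 3)
n=732: window = (12, 3, 10)
window at n=732 equals window at n=0 → period = 732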